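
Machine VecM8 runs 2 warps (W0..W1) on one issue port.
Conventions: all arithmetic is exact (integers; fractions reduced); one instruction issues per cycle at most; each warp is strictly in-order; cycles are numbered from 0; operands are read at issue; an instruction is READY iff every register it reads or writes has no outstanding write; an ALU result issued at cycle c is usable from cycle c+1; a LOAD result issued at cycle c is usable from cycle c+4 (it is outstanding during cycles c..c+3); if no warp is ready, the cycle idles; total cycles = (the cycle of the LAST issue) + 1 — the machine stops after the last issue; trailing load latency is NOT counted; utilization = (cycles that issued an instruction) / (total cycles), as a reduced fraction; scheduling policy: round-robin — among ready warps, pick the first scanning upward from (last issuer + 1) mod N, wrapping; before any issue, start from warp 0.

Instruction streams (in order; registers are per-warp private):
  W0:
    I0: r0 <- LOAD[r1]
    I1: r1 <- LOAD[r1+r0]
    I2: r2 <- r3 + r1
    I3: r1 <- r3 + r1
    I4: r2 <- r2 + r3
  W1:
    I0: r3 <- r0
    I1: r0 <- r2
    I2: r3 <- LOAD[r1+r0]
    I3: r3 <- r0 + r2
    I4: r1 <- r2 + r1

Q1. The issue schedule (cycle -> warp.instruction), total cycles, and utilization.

cycle 0: W0.I0
cycle 1: W1.I0
cycle 2: W1.I1
cycle 3: W1.I2
cycle 4: W0.I1
cycle 5: idle
cycle 6: idle
cycle 7: W1.I3
cycle 8: W0.I2
cycle 9: W1.I4
cycle 10: W0.I3
cycle 11: W0.I4

Answer: 12 cycles, utilization 5/6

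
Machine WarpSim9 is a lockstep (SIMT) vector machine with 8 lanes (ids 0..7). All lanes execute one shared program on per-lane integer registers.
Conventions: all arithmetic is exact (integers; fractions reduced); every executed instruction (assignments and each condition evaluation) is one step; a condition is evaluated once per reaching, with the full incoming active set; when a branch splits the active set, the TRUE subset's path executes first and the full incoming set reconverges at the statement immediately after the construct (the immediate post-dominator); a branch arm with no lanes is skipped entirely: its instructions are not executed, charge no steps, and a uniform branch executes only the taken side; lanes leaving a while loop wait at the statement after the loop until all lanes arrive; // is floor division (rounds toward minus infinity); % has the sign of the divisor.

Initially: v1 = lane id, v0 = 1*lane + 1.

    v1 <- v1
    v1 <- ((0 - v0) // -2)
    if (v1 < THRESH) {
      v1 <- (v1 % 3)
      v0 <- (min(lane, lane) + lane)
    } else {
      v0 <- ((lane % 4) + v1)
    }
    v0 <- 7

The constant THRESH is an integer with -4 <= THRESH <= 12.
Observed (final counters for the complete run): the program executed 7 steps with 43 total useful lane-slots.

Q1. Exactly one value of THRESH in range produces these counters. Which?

Answer: THRESH = 2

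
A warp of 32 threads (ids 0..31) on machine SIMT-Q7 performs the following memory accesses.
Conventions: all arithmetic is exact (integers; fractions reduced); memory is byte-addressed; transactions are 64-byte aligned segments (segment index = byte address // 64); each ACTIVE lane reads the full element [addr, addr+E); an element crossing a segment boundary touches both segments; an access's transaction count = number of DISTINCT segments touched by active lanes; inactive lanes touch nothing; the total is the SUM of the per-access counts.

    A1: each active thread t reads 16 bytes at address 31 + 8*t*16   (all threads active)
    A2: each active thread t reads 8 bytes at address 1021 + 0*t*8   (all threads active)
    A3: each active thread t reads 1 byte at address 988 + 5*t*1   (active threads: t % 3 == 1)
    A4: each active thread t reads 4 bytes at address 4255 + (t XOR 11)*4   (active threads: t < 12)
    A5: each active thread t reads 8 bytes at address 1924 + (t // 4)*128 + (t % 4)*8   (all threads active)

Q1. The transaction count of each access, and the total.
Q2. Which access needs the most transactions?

A1: 32 transactions
A2: 2 transactions
A3: 3 transactions
A4: 2 transactions
A5: 8 transactions

Answer: 32,2,3,2,8; total 47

Answer: A1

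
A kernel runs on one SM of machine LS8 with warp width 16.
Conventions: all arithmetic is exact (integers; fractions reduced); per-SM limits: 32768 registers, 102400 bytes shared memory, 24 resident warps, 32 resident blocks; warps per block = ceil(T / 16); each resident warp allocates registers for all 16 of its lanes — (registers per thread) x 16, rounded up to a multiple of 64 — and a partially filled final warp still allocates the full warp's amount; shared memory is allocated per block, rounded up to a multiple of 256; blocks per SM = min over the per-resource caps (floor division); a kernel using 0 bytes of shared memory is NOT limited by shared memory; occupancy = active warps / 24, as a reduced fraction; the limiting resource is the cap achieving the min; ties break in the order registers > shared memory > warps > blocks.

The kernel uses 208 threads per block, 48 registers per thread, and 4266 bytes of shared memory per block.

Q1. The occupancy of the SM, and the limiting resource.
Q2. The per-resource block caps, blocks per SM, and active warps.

Answer: occupancy 13/24, limited by warps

registers: 3 blocks
shared memory: 23 blocks
warps: 1 block
blocks: 32 blocks

Answer: 1 block, 13 active warps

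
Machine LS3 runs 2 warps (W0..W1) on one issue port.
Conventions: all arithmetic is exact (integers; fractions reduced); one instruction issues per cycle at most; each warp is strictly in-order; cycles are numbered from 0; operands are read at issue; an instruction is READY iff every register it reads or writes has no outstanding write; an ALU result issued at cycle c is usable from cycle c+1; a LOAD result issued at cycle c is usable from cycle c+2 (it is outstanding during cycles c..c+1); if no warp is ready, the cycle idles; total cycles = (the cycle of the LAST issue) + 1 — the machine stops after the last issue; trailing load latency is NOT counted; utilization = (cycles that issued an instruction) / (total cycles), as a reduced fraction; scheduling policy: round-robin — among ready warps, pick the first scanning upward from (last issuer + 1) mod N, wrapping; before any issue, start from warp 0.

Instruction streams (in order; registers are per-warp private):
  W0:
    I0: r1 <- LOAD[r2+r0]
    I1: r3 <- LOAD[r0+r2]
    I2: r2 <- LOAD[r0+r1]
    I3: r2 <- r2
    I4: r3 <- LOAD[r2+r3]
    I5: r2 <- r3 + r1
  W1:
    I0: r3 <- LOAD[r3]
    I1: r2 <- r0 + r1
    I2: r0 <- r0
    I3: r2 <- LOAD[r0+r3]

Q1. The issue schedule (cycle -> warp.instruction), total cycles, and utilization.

cycle 0: W0.I0
cycle 1: W1.I0
cycle 2: W0.I1
cycle 3: W1.I1
cycle 4: W0.I2
cycle 5: W1.I2
cycle 6: W0.I3
cycle 7: W1.I3
cycle 8: W0.I4
cycle 9: idle
cycle 10: W0.I5

Answer: 11 cycles, utilization 10/11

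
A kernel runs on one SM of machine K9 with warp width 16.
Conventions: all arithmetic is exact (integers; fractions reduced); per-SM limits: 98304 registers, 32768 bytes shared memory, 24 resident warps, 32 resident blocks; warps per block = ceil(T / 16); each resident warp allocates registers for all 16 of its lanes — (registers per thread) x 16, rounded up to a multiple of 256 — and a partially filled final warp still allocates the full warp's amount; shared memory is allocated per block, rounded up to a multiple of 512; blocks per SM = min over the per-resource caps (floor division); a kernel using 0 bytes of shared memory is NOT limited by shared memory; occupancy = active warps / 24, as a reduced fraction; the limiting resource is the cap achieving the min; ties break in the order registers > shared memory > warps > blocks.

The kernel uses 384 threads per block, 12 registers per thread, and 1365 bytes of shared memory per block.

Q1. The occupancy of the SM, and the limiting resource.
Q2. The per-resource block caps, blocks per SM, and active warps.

Answer: occupancy 1, limited by warps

registers: 16 blocks
shared memory: 21 blocks
warps: 1 block
blocks: 32 blocks

Answer: 1 block, 24 active warps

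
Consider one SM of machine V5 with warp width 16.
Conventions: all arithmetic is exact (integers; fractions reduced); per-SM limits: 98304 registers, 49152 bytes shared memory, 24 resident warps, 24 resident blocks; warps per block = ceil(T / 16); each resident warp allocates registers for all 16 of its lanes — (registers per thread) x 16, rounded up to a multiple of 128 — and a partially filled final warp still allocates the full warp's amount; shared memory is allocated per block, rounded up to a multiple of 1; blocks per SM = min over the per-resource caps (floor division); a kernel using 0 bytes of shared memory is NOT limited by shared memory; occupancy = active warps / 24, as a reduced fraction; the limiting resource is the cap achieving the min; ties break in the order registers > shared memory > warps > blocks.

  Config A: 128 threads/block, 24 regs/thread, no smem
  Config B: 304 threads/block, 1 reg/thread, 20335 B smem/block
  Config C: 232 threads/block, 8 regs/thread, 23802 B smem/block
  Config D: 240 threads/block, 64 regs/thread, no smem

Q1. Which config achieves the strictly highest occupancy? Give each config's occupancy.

occupancies: A 1, B 19/24, C 5/8, D 5/8

Answer: A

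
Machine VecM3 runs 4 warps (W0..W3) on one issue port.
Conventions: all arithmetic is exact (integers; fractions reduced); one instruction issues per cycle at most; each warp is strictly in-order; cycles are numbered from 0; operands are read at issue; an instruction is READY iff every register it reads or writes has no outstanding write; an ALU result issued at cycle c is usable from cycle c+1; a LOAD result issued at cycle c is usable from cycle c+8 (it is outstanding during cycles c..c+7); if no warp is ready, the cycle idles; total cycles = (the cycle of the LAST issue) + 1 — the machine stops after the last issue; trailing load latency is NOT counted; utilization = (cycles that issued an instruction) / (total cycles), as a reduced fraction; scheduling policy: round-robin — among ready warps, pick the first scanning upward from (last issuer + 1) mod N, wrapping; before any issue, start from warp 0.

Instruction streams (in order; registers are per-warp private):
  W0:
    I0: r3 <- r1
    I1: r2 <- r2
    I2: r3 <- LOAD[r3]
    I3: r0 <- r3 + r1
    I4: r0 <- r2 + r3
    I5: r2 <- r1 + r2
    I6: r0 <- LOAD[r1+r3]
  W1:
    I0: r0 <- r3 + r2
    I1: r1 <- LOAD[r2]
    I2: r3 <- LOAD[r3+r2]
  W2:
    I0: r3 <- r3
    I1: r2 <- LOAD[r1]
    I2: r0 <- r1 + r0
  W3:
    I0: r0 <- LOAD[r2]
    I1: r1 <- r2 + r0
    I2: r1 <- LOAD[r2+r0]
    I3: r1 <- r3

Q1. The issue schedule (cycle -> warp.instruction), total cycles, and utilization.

cycle 0: W0.I0
cycle 1: W1.I0
cycle 2: W2.I0
cycle 3: W3.I0
cycle 4: W0.I1
cycle 5: W1.I1
cycle 6: W2.I1
cycle 7: W0.I2
cycle 8: W1.I2
cycle 9: W2.I2
cycle 10: idle
cycle 11: W3.I1
cycle 12: W3.I2
cycle 13: idle
cycle 14: idle
cycle 15: W0.I3
cycle 16: W0.I4
cycle 17: W0.I5
cycle 18: W0.I6
cycle 19: idle
cycle 20: W3.I3

Answer: 21 cycles, utilization 17/21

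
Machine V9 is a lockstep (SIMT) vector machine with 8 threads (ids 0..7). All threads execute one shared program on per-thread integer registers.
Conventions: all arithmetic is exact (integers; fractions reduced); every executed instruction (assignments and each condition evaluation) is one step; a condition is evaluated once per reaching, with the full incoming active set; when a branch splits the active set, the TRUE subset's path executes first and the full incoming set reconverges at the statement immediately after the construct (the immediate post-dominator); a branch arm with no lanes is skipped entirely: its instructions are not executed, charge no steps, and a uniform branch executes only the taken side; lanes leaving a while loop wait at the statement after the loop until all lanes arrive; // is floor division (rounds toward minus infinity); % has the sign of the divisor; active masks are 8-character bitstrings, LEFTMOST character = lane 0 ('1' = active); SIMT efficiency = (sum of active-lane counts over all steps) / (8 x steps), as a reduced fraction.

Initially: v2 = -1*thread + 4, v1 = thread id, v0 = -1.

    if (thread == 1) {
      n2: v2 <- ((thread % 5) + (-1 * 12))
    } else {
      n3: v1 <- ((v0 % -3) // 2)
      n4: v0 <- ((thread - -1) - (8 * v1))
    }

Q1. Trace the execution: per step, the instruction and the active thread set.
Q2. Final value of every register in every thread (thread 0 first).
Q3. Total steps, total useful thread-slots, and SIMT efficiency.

step 0: eval (thread == 1)           11111111
step 1: v2 <- ((thread % 5) + (-1 * 12)) 01000000
step 2: v1 <- ((v0 % -3) // 2)       10111111
step 3: v0 <- ((thread - -1) - (8 * v1)) 10111111

Answer: 4 steps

v2: 4,-11,2,1,0,-1,-2,-3
v1: -1,1,-1,-1,-1,-1,-1,-1
v0: 9,-1,11,12,13,14,15,16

steps = 4; useful = 23; efficiency = 23/32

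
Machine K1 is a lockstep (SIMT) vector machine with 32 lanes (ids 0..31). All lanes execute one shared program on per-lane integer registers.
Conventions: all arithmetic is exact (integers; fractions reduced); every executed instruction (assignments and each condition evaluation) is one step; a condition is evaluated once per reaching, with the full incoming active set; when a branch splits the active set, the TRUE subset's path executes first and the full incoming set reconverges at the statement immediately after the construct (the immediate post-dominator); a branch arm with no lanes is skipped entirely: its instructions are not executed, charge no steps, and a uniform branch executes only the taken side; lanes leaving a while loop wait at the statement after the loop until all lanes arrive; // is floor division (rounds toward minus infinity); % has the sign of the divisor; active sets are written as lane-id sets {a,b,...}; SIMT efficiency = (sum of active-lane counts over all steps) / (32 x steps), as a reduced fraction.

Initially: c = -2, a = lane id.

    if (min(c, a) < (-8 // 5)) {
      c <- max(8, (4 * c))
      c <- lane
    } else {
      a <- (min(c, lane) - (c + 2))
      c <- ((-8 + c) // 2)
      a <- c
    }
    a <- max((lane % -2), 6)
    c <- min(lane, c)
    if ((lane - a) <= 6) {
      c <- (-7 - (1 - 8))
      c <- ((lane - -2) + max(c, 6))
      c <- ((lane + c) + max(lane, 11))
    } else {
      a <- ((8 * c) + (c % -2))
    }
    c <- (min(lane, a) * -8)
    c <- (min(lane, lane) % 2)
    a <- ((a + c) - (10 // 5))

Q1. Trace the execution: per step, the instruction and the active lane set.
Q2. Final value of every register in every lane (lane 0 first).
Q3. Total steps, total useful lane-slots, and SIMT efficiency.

step 0: eval (min(c, a) < (-8 // 5)) {0,1,2,3,4,5,6,7,8,9,10,11,12,13,14,15,16,17,18,19,20,21,22,23,24,25,26,27,28,29,30,31}
step 1: a <- (min(c, lane) - (c + 2)) {0,1,2,3,4,5,6,7,8,9,10,11,12,13,14,15,16,17,18,19,20,21,22,23,24,25,26,27,28,29,30,31}
step 2: c <- ((-8 + c) // 2)         {0,1,2,3,4,5,6,7,8,9,10,11,12,13,14,15,16,17,18,19,20,21,22,23,24,25,26,27,28,29,30,31}
step 3: a <- c                       {0,1,2,3,4,5,6,7,8,9,10,11,12,13,14,15,16,17,18,19,20,21,22,23,24,25,26,27,28,29,30,31}
step 4: a <- max((lane % -2), 6)     {0,1,2,3,4,5,6,7,8,9,10,11,12,13,14,15,16,17,18,19,20,21,22,23,24,25,26,27,28,29,30,31}
step 5: c <- min(lane, c)            {0,1,2,3,4,5,6,7,8,9,10,11,12,13,14,15,16,17,18,19,20,21,22,23,24,25,26,27,28,29,30,31}
step 6: eval ((lane - a) <= 6)       {0,1,2,3,4,5,6,7,8,9,10,11,12,13,14,15,16,17,18,19,20,21,22,23,24,25,26,27,28,29,30,31}
step 7: c <- (-7 - (1 - 8))          {0,1,2,3,4,5,6,7,8,9,10,11,12}
step 8: c <- ((lane - -2) + max(c, 6)) {0,1,2,3,4,5,6,7,8,9,10,11,12}
step 9: c <- ((lane + c) + max(lane, 11)) {0,1,2,3,4,5,6,7,8,9,10,11,12}
step 10: a <- ((8 * c) + (c % -2))    {13,14,15,16,17,18,19,20,21,22,23,24,25,26,27,28,29,30,31}
step 11: c <- (min(lane, a) * -8)     {0,1,2,3,4,5,6,7,8,9,10,11,12,13,14,15,16,17,18,19,20,21,22,23,24,25,26,27,28,29,30,31}
step 12: c <- (min(lane, lane) % 2)   {0,1,2,3,4,5,6,7,8,9,10,11,12,13,14,15,16,17,18,19,20,21,22,23,24,25,26,27,28,29,30,31}
step 13: a <- ((a + c) - (10 // 5))   {0,1,2,3,4,5,6,7,8,9,10,11,12,13,14,15,16,17,18,19,20,21,22,23,24,25,26,27,28,29,30,31}

Answer: 14 steps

c: 0,1,0,1,0,1,0,1,0,1,0,1,0,1,0,1,0,1,0,1,0,1,0,1,0,1,0,1,0,1,0,1
a: 4,5,4,5,4,5,4,5,4,5,4,5,4,-42,-43,-42,-43,-42,-43,-42,-43,-42,-43,-42,-43,-42,-43,-42,-43,-42,-43,-42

steps = 14; useful = 378; efficiency = 378/448 = 27/32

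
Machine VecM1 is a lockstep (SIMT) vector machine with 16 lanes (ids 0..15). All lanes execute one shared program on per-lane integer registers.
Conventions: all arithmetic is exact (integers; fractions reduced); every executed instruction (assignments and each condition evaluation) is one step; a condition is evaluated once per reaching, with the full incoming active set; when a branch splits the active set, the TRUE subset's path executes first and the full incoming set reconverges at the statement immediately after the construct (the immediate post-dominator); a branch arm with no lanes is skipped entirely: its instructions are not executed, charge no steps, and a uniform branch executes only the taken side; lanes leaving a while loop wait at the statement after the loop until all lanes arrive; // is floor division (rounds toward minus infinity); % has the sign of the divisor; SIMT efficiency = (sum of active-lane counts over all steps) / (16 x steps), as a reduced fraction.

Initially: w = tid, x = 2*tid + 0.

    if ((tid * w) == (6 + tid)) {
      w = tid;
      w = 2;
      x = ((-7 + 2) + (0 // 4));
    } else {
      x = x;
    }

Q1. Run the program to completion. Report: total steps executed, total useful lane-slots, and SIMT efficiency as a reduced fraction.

Answer: 5 steps, 34 useful, 17/40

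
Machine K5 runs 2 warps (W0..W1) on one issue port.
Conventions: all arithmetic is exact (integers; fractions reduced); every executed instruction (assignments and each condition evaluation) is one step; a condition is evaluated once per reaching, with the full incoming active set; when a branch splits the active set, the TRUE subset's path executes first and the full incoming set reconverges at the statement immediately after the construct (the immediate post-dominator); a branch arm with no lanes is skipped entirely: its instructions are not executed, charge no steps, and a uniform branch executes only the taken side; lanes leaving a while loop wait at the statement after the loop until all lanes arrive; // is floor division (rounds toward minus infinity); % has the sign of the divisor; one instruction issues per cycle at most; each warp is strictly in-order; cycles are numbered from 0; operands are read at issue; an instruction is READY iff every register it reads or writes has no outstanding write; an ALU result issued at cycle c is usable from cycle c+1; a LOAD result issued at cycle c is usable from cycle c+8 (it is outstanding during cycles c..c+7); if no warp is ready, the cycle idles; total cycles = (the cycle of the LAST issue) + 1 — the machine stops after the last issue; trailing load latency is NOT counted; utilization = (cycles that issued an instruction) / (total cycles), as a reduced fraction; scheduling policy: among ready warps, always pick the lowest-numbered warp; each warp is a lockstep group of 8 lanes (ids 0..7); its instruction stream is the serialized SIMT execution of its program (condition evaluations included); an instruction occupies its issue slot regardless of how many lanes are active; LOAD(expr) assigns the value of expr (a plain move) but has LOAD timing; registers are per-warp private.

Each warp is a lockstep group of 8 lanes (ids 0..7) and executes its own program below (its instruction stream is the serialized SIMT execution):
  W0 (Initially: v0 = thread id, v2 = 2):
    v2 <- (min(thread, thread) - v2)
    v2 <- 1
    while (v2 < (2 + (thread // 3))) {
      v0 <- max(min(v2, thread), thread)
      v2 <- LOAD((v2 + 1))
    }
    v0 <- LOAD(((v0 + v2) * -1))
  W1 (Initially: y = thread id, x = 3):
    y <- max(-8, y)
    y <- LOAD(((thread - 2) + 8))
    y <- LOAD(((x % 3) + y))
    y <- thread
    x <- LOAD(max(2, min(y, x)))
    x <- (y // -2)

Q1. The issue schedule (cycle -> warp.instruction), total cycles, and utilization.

cycle 0: W0.I0
cycle 1: W0.I1
cycle 2: W0.I2
cycle 3: W0.I3
cycle 4: W0.I4
cycle 5: W1.I0
cycle 6: W1.I1
cycle 7: idle
cycle 8: idle
cycle 9: idle
cycle 10: idle
cycle 11: idle
cycle 12: W0.I5
cycle 13: W0.I6
cycle 14: W0.I7
cycle 15: W1.I2
cycle 16: idle
cycle 17: idle
cycle 18: idle
cycle 19: idle
cycle 20: idle
cycle 21: idle
cycle 22: W0.I8
cycle 23: W0.I9
cycle 24: W0.I10
cycle 25: W1.I3
cycle 26: W1.I4
cycle 27: idle
cycle 28: idle
cycle 29: idle
cycle 30: idle
cycle 31: idle
cycle 32: W0.I11
cycle 33: W0.I12
cycle 34: W1.I5

Answer: 35 cycles, utilization 19/35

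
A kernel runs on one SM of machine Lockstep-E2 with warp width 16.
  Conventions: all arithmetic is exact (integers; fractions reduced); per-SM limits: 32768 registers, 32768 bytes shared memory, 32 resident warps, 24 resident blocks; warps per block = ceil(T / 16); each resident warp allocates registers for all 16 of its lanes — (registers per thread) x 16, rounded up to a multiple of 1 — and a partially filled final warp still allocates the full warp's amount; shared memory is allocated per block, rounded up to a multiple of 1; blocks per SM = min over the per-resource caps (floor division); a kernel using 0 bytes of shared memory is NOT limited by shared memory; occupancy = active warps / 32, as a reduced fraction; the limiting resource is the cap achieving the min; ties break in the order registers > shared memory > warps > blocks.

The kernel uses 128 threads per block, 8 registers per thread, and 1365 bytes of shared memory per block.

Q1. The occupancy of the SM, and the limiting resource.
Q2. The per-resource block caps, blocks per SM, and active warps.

Answer: occupancy 1, limited by warps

registers: 32 blocks
shared memory: 24 blocks
warps: 4 blocks
blocks: 24 blocks

Answer: 4 blocks, 32 active warps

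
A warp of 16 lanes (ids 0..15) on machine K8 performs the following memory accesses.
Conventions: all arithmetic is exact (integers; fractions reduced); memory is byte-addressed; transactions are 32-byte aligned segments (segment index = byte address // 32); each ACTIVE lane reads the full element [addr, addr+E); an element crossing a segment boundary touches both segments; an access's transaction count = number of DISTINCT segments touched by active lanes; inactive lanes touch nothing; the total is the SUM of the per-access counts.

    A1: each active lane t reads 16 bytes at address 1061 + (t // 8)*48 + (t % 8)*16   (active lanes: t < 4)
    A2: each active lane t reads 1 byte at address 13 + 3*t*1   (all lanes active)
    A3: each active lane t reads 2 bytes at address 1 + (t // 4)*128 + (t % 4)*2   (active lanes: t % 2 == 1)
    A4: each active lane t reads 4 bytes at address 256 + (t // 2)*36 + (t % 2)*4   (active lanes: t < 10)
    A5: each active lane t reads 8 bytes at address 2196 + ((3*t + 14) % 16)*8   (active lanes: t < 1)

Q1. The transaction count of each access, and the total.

A1: 3 transactions
A2: 2 transactions
A3: 4 transactions
A4: 5 transactions
A5: 1 transaction

Answer: 3,2,4,5,1; total 15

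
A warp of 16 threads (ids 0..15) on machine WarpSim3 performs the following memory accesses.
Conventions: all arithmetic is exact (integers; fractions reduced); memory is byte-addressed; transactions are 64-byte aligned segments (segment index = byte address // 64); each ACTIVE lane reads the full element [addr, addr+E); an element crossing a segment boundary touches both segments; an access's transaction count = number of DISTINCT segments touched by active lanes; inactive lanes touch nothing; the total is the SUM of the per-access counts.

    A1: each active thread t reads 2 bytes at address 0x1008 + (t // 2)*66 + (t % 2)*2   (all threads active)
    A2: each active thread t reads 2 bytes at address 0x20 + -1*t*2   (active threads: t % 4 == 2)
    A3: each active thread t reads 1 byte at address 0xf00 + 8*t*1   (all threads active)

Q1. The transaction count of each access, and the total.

A1: 8 transactions
A2: 1 transaction
A3: 2 transactions

Answer: 8,1,2; total 11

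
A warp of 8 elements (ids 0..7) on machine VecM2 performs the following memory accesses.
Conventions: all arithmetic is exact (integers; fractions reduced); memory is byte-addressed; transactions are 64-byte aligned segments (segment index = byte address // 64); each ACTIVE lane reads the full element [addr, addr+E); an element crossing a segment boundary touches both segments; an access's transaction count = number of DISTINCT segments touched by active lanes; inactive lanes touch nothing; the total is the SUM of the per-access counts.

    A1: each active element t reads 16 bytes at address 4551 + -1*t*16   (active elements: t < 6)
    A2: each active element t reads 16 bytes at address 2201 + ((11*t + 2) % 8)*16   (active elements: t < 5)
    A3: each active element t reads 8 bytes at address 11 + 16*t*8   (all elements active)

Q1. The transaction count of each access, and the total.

A1: 3 transactions
A2: 3 transactions
A3: 8 transactions

Answer: 3,3,8; total 14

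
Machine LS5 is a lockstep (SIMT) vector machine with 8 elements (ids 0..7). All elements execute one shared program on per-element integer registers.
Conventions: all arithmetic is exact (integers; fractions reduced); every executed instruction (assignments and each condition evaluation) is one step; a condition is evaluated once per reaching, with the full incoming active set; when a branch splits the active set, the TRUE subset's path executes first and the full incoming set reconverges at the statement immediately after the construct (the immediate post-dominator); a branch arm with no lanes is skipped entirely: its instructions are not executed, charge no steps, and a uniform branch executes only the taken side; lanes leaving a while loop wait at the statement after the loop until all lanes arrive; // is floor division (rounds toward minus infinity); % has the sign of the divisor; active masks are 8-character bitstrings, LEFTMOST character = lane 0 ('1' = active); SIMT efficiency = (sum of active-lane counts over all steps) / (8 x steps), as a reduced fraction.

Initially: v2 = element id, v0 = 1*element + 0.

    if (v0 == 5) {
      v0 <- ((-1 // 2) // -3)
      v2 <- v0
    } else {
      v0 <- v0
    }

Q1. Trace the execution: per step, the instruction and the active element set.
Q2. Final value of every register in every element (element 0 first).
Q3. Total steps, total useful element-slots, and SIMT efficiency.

step 0: eval (v0 == 5)               11111111
step 1: v0 <- ((-1 // 2) // -3)      00000100
step 2: v2 <- v0                     00000100
step 3: v0 <- v0                     11111011

Answer: 4 steps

v2: 0,1,2,3,4,0,6,7
v0: 0,1,2,3,4,0,6,7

steps = 4; useful = 17; efficiency = 17/32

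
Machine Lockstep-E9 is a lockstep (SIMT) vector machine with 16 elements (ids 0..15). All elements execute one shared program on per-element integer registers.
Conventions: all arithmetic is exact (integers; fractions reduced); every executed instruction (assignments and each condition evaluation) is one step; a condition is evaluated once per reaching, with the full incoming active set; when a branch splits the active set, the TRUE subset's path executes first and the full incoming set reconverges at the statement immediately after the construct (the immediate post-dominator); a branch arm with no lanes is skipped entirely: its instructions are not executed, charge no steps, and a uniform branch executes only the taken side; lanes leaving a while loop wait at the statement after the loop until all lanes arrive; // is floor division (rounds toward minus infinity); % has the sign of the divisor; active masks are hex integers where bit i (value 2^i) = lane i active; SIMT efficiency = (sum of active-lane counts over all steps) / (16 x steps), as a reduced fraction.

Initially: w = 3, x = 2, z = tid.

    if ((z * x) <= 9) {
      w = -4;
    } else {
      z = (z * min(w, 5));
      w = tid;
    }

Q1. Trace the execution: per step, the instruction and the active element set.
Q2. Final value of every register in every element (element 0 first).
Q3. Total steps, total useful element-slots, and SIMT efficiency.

step 0: eval ((z * x) <= 9)          0xffff
step 1: w <- -4                      0x001f
step 2: z <- (z * min(w, 5))         0xffe0
step 3: w <- tid                     0xffe0

Answer: 4 steps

w: -4,-4,-4,-4,-4,5,6,7,8,9,10,11,12,13,14,15
x: 2,2,2,2,2,2,2,2,2,2,2,2,2,2,2,2
z: 0,1,2,3,4,15,18,21,24,27,30,33,36,39,42,45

steps = 4; useful = 43; efficiency = 43/64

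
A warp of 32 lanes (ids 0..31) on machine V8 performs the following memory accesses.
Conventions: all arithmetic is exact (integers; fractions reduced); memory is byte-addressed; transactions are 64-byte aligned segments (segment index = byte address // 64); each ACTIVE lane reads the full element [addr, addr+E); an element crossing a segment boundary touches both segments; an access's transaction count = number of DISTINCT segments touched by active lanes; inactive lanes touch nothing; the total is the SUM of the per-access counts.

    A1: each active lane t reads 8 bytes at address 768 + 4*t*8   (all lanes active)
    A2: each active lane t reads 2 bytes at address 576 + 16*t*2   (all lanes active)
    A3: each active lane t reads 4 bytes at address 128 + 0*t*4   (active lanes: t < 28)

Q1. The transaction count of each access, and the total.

A1: 16 transactions
A2: 16 transactions
A3: 1 transaction

Answer: 16,16,1; total 33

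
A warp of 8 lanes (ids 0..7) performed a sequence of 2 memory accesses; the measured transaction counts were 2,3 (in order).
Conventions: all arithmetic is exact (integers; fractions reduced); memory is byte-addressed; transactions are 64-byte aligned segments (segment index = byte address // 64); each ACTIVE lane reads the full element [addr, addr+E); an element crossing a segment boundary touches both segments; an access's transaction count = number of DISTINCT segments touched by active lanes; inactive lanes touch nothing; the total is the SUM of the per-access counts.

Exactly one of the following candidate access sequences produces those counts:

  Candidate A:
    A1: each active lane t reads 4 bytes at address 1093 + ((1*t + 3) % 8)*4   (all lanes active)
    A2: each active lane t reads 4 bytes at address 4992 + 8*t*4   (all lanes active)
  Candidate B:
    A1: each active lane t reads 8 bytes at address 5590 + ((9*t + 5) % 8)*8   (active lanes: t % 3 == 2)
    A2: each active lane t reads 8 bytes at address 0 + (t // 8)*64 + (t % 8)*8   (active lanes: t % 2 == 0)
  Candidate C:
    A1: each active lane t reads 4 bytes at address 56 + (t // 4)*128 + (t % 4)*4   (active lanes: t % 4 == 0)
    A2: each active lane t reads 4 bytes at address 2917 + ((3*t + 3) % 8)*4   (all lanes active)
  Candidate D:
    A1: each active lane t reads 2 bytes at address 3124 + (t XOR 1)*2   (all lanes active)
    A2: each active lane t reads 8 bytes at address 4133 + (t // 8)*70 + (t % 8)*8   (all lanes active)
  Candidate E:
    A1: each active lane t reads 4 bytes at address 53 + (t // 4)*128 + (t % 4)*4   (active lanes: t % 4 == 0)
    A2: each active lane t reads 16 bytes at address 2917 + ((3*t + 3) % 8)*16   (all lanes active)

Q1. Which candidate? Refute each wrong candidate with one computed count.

A: A1 gives 1 transaction, not 2
B: A2 gives 1 transaction, not 3
C: A2 gives 2 transactions, not 3
D: A2 gives 2 transactions, not 3
E: all counts match (2,3)

Answer: E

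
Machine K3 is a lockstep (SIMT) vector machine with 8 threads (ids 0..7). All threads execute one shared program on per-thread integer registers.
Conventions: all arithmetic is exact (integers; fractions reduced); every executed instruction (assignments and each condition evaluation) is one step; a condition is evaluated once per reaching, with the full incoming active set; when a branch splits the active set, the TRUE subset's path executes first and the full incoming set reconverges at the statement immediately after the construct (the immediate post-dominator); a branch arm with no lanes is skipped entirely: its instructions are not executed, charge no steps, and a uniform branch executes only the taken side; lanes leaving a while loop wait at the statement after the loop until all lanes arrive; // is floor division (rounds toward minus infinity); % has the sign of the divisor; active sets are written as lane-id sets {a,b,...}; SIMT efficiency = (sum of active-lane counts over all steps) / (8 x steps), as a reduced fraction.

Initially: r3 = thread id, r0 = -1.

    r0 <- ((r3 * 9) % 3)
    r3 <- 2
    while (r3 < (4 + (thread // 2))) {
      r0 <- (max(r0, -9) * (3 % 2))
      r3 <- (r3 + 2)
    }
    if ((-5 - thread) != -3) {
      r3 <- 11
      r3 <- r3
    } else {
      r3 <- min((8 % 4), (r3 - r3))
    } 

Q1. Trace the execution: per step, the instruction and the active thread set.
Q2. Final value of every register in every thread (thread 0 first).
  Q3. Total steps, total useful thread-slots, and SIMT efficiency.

step 0: r0 <- ((r3 * 9) % 3)         {0,1,2,3,4,5,6,7}
step 1: r3 <- 2                      {0,1,2,3,4,5,6,7}
step 2: eval (r3 < (4 + (thread // 2))) {0,1,2,3,4,5,6,7}
step 3: r0 <- (max(r0, -9) * (3 % 2)) {0,1,2,3,4,5,6,7}
step 4: r3 <- (r3 + 2)               {0,1,2,3,4,5,6,7}
step 5: eval (r3 < (4 + (thread // 2))) {0,1,2,3,4,5,6,7}
step 6: r0 <- (max(r0, -9) * (3 % 2)) {2,3,4,5,6,7}
step 7: r3 <- (r3 + 2)               {2,3,4,5,6,7}
step 8: eval (r3 < (4 + (thread // 2))) {2,3,4,5,6,7}
step 9: r0 <- (max(r0, -9) * (3 % 2)) {6,7}
step 10: r3 <- (r3 + 2)               {6,7}
step 11: eval (r3 < (4 + (thread // 2))) {6,7}
step 12: eval ((-5 - thread) != -3)   {0,1,2,3,4,5,6,7}
step 13: r3 <- 11                     {0,1,2,3,4,5,6,7}
step 14: r3 <- r3                     {0,1,2,3,4,5,6,7}

Answer: 15 steps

r3: 11,11,11,11,11,11,11,11
r0: 0,0,0,0,0,0,0,0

steps = 15; useful = 96; efficiency = 96/120 = 4/5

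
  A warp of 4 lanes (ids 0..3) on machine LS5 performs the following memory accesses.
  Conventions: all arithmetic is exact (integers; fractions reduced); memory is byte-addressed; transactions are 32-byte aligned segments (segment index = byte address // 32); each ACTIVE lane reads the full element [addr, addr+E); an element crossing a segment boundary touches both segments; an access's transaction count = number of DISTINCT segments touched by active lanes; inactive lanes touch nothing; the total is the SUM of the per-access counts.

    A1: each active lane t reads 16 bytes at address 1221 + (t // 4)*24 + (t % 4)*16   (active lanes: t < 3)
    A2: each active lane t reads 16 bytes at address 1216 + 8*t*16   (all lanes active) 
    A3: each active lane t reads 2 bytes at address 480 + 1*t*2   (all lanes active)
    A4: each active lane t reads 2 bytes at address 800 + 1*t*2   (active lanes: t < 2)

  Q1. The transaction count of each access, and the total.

A1: 2 transactions
A2: 4 transactions
A3: 1 transaction
A4: 1 transaction

Answer: 2,4,1,1; total 8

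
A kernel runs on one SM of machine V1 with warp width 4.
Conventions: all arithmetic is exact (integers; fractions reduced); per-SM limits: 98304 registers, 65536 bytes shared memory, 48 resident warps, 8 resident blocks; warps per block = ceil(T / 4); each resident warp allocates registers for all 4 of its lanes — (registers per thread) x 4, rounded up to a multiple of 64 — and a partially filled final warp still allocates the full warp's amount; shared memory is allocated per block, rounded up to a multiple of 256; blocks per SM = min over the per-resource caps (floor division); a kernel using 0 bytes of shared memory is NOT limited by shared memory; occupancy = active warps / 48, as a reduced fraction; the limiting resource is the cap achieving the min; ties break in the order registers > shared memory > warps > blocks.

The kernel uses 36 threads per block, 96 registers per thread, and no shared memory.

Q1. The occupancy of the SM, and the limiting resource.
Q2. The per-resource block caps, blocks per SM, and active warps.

Answer: occupancy 15/16, limited by warps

registers: 28 blocks
shared memory: no limit (kernel uses none)
warps: 5 blocks
blocks: 8 blocks

Answer: 5 blocks, 45 active warps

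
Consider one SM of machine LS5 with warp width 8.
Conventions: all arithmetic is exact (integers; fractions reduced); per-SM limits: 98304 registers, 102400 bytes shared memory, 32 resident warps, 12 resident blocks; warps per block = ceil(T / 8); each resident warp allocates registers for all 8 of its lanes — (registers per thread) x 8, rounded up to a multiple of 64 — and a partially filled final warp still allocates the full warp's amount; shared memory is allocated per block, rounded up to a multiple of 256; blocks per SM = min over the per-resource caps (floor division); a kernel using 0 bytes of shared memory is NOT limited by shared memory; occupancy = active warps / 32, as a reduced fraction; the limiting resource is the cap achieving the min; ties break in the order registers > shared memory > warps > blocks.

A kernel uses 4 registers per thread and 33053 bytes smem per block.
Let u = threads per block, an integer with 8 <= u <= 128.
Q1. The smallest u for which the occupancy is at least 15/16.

Answer: u = 73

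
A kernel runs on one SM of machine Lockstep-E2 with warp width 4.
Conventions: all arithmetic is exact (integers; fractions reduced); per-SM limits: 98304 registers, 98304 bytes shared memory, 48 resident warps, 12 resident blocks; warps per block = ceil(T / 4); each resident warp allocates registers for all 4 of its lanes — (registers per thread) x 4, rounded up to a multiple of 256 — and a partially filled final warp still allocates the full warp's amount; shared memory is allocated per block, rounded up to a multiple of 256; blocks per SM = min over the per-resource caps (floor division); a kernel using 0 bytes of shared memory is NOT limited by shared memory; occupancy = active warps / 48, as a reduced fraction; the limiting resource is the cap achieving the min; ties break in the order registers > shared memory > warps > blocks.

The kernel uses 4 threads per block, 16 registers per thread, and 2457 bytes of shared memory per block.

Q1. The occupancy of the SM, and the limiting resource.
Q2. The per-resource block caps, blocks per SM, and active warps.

Answer: occupancy 1/4, limited by blocks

registers: 384 blocks
shared memory: 38 blocks
warps: 48 blocks
blocks: 12 blocks

Answer: 12 blocks, 12 active warps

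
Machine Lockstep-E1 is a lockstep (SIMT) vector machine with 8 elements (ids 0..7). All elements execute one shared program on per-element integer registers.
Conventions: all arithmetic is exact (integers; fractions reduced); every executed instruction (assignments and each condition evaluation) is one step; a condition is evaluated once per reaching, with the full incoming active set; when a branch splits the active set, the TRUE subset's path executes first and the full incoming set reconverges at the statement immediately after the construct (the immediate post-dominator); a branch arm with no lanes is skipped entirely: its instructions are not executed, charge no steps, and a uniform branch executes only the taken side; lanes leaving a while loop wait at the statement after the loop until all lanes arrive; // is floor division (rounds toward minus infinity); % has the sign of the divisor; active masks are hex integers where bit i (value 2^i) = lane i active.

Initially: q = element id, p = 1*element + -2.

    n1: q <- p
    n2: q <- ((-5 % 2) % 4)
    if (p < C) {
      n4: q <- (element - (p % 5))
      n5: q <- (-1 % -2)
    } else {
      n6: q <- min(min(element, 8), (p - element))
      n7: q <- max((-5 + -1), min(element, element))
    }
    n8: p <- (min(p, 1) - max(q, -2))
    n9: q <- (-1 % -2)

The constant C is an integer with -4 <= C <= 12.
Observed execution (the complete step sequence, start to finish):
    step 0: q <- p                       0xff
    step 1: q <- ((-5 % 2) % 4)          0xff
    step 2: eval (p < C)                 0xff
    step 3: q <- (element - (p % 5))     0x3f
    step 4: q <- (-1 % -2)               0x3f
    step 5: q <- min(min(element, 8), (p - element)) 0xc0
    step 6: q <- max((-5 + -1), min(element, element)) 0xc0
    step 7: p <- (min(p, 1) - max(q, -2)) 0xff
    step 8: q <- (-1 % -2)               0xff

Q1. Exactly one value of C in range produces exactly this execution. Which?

Answer: C = 4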